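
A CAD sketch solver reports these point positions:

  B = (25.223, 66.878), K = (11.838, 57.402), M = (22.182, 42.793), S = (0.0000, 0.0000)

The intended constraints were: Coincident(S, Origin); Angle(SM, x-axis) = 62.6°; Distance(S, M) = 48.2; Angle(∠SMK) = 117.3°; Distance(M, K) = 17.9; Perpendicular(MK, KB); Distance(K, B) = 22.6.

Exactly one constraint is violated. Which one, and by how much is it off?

Distance(K, B) = 22.6 — off by 6.20.

S = (0.00, 0.00) ✓; SM at 62.60° ✓; |SM| = 48.20 ✓; ∠SMK = 117.3° ✓; |MK| = 17.90 ✓; ∠(MK, KB) = 90.00° ✓; |KB| = 16.40 ✗.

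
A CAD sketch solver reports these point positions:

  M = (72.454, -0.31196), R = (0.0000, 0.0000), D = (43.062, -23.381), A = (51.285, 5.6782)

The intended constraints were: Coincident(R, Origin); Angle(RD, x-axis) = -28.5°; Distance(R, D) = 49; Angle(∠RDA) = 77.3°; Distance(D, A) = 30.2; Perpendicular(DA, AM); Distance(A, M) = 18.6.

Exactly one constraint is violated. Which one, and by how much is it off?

Distance(A, M) = 18.6 — off by 3.40.

R = (0.00, 0.00) ✓; RD at -28.50° ✓; |RD| = 49.00 ✓; ∠RDA = 77.30° ✓; |DA| = 30.20 ✓; ∠(DA, AM) = 90.00° ✓; |AM| = 22.00 ✗.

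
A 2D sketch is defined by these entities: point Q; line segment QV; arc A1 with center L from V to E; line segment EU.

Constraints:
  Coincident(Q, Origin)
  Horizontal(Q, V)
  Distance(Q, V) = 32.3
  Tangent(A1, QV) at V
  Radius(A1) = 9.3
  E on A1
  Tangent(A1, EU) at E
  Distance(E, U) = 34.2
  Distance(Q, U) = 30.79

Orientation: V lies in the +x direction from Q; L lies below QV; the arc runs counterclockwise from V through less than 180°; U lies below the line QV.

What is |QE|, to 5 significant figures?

25.224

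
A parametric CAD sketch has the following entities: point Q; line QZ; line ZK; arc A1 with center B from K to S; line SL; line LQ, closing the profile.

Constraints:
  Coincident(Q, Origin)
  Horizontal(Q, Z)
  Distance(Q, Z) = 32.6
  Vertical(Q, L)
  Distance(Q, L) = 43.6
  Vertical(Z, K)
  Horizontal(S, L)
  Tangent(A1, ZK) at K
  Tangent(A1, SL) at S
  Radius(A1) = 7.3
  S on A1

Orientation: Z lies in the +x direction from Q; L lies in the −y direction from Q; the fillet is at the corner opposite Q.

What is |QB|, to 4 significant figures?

44.25

Q and L share the same x with |QL| = 43.6 and L on the −y side, so L = (0.000, -43.60). The virtual corner opposite Q is at (32.60, -43.60). A1 meets ZK tangentially, so BK is at right angles to ZK and since A1 is tangent to SL there, BS ⟂ SL, with radius 7.3, so the center B sits 7.3 in from both sides at B = (25.30, -36.30). Then |QB| = |B − Q| = 44.25.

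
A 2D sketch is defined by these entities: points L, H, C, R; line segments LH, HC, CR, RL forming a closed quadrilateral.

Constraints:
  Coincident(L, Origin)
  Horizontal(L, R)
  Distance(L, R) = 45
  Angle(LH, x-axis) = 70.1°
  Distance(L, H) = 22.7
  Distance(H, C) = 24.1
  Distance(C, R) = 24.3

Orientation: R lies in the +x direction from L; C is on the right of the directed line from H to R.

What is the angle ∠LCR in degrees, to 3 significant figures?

175°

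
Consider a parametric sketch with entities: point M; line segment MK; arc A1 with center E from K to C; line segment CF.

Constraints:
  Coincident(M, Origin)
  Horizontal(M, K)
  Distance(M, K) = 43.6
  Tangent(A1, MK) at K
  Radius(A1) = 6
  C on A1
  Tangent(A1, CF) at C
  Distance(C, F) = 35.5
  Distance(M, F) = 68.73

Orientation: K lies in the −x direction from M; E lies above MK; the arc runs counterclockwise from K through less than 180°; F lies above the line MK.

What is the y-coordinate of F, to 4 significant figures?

39.78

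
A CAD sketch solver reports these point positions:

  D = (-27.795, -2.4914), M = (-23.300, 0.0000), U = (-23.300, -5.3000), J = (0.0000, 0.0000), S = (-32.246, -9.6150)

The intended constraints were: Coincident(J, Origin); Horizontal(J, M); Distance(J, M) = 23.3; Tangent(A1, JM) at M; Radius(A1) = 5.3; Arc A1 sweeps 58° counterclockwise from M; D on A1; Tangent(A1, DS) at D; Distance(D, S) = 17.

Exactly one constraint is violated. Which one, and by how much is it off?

Distance(D, S) = 17 — off by 8.60.

J = (0.00, 0.00) ✓; J.y = 0.00, M.y = 0.00 ✓; |JM| = 23.30 ✓; ∠(UM, MJ) = 90.00° ✓; |UM| = 5.300 ✓; bearing(U→D) − bearing(U→M) = 58.00° ✓; |UD| = 5.300 ✓; ∠(UD, DS) = 90.00° ✓; |DS| = 8.400 ✗.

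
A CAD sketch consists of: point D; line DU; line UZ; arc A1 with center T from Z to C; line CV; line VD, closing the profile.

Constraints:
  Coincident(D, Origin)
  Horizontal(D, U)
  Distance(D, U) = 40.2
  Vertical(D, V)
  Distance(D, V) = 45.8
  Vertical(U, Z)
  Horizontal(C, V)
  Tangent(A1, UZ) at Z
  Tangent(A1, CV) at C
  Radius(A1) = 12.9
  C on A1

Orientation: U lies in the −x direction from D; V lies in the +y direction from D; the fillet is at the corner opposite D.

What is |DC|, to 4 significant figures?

53.32

The virtual corner opposite D is at (-40.20, 45.80). A1 meets UZ tangentially, so TZ is at right angles to UZ and A1 meets CV tangentially, so TC is at right angles to CV, with radius 12.9, so the center T sits 12.9 in from both sides at T = (-27.30, 32.90). That places the tangent points at Z = (-40.20, 32.90) on UZ and C = (-27.30, 45.80) on CV. Then |DC| = |C − D| = 53.32.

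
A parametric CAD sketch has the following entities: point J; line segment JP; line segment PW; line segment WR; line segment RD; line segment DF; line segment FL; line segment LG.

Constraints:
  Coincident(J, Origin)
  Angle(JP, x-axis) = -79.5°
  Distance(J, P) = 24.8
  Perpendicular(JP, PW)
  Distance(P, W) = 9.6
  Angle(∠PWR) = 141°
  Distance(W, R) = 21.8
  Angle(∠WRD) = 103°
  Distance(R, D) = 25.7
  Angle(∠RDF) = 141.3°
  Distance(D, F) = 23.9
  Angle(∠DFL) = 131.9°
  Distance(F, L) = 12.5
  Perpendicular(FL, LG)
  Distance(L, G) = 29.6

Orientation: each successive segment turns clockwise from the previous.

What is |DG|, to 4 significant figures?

30.81

∠DFL = 131.9° gives FL at -12.30° from the x-axis; with |FL| = 12.5, L = (14.39, 20.35). FL is perpendicular to LG, so LG runs at -102.3°; with |LG| = 29.6, G = (8.082, -8.570). Then |DG| = |G − D| = 30.81.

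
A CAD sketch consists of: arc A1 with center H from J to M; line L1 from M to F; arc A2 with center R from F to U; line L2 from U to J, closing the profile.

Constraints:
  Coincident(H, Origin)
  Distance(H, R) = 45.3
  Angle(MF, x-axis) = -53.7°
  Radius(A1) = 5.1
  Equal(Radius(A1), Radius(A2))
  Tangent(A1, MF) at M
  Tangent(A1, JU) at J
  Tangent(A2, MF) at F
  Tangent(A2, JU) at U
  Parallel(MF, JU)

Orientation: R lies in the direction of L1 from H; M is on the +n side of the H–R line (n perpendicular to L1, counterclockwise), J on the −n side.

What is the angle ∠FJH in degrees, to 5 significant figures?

77.311°

The slot axis is L1's direction at -53.7°, so u = (cos -53.7°, sin -53.7°) = (0.59201, -0.80593) and n = (−sin -53.7°, cos -53.7°) = (0.80593, 0.59201). H is at the origin and R lies 45.3 along u from H, so R = 45.3·u = (26.818, -36.509). Tangency of A1 to both parallel lines with radius 5.1 puts M and J at H ± 5.1·n: M = (4.1102, 3.0193), J = (-4.1102, -3.0193). Equal radii place F and U the same way about R: F = R + 5.1·n = (30.928, -33.489), U = R − 5.1·n = (22.708, -39.528). Then cos ∠FJH = JF·JH / (|JF||JH|), giving 77.311°.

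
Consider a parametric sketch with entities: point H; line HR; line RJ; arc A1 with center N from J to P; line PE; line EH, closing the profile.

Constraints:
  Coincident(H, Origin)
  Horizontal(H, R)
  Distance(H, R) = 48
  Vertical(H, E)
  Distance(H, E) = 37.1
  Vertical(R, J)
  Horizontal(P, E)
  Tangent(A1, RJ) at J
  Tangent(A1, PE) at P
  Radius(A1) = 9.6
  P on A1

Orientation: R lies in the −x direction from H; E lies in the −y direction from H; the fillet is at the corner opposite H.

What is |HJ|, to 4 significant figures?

55.32

H is at the origin; H and R share the same y with |HR| = 48.0 and R on the −x side, so R = (-48.00, 0.000). HE is vertical with |HE| = 37.1 and E on the −y side, so E = (0.000, -37.10). The virtual corner opposite H is at (-48.00, -37.10). Since A1 is tangent to RJ there, NJ ⟂ RJ and the tangent condition forces NP to be normal to PE, with radius 9.6, so the center N sits 9.6 in from both sides at N = (-38.40, -27.50). That places the tangent points at J = (-48.00, -27.50) on RJ and P = (-38.40, -37.10) on PE. Then |HJ| = |J − H| = 55.32.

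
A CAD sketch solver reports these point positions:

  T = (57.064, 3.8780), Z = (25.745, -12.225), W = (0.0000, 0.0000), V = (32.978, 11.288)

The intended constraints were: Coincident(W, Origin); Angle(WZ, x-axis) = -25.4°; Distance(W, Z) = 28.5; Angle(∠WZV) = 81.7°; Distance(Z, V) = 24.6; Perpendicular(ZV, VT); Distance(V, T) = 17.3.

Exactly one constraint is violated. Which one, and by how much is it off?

Distance(V, T) = 17.3 — off by 7.90.

W = (0.00, 0.00) ✓; WZ at -25.40° ✓; |WZ| = 28.50 ✓; ∠WZV = 81.70° ✓; |ZV| = 24.60 ✓; ∠(ZV, VT) = 90.00° ✓; |VT| = 25.20 ✗.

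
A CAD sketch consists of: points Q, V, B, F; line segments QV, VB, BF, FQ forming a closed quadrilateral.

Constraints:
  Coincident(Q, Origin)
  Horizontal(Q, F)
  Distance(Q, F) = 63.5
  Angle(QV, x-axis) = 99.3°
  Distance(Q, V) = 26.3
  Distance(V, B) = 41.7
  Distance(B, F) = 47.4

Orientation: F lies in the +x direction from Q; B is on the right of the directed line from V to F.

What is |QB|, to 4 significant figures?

19.76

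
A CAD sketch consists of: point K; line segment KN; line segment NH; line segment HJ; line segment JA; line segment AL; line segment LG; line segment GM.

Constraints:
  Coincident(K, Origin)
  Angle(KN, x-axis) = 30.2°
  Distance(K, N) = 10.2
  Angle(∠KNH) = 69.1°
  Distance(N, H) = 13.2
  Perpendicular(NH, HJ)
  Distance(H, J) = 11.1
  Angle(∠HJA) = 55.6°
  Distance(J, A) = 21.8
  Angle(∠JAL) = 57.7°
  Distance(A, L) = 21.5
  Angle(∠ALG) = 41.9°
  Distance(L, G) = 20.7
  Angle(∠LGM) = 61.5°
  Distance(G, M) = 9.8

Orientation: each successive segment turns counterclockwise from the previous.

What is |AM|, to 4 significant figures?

5.746

∠ALG = 41.9° gives LG at -104.1° from the x-axis; with |LG| = 20.7, G = (-1.765, 2.013). ∠LGM = 61.5° gives GM at 14.40° from the x-axis; with |GM| = 9.8, M = (7.727, 4.450). Then |AM| = |M − A| = 5.746.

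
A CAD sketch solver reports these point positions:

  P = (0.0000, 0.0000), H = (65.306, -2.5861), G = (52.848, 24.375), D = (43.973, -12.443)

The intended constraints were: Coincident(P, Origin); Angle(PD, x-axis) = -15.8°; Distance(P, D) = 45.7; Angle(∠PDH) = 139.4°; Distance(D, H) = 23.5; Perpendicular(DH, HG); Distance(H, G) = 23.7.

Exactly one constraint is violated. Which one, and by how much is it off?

Distance(H, G) = 23.7 — off by 6.00.

P = (0.00, 0.00) ✓; PD at -15.80° ✓; |PD| = 45.70 ✓; ∠PDH = 139.4° ✓; |DH| = 23.50 ✓; ∠(DH, HG) = 90.00° ✓; |HG| = 29.70 ✗.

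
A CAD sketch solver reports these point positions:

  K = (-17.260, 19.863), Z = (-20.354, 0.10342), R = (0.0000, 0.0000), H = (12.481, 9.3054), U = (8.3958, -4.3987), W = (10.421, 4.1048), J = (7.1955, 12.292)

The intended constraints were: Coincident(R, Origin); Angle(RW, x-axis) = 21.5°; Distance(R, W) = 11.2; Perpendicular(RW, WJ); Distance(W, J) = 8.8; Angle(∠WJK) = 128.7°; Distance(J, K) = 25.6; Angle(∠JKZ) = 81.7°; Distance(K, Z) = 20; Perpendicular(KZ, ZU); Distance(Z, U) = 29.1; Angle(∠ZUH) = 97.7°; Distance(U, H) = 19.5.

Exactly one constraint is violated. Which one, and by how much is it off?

Distance(U, H) = 19.5 — off by 5.20.

R = (0.00, 0.00) ✓; RW at 21.50° ✓; |RW| = 11.20 ✓; ∠(RW, WJ) = 90.00° ✓; |WJ| = 8.800 ✓; ∠WJK = 128.7° ✓; |JK| = 25.60 ✓; ∠JKZ = 81.70° ✓; |KZ| = 20.00 ✓; ∠(KZ, ZU) = 90.00° ✓; |ZU| = 29.10 ✓; ∠ZUH = 97.70° ✓; |UH| = 14.30 ✗.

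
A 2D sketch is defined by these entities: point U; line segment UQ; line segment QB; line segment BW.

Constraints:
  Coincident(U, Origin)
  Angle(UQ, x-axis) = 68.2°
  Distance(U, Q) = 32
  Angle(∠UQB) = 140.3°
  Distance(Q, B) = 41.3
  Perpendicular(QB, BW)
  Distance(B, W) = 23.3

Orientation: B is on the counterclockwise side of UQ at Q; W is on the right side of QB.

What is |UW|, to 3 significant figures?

79.1

U is at the origin; UQ runs at 68.2° with length 32.0, so Q = 32.0·(cos 68.2°, sin 68.2°) = (11.9, 29.7). ∠UQB = 140.3°, so QB runs at 68.2° + (180° − 140.3°) = 108° from the x-axis; with |QB| = 41.3, B = Q + 41.3·(cos 108°, sin 108°) = (-0.810, 69.0). QB ⟂ BW; with |BW| = 23.3 on the right of QB, W = B + 23.3·(0.952, 0.307) = (21.4, 76.2). Then |UW| = |W − U| = 79.1.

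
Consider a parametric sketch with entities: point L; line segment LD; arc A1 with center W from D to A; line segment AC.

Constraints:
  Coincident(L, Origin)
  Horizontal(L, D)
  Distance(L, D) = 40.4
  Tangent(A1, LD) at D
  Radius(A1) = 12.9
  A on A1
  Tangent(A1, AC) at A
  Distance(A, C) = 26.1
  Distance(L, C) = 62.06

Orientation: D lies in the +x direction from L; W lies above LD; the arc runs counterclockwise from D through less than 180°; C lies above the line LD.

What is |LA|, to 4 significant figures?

55.30

Checks: L = (0.00, 0.00) ✓; ∠(WD, DL) = 90.00° ✓; |WD| = 12.90 ✓; |WA| = 12.90 ✓; ∠(WA, AC) = 90.00° ✓; |AC| = 26.10 ✓; |LC| = 62.06 ✓.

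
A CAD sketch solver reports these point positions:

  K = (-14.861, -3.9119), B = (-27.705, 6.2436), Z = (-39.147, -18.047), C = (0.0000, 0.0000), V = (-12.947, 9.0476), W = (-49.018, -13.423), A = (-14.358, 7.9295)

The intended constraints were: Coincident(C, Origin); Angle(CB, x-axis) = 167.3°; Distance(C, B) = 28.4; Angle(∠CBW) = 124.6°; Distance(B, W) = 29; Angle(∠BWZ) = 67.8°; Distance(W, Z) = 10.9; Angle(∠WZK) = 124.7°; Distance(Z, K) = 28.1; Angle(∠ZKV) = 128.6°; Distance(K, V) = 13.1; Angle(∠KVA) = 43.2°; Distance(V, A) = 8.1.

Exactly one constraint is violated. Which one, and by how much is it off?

Distance(V, A) = 8.1 — off by 6.30.

C = (0.00, 0.00) ✓; CB at 167.3° ✓; |CB| = 28.40 ✓; ∠CBW = 124.6° ✓; |BW| = 29.00 ✓; ∠BWZ = 67.80° ✓; |WZ| = 10.90 ✓; ∠WZK = 124.7° ✓; |ZK| = 28.10 ✓; ∠ZKV = 128.6° ✓; |KV| = 13.10 ✓; ∠KVA = 43.20° ✓; |VA| = 1.800 ✗.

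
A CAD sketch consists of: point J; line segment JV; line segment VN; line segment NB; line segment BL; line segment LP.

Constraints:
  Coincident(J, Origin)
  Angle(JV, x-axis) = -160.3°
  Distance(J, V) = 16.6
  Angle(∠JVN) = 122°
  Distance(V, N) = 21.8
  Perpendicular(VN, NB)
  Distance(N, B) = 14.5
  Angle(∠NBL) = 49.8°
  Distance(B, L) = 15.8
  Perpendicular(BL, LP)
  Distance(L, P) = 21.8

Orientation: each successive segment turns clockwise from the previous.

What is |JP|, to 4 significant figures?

41.97

J is at the origin; JV runs at -160.3° with length 16.6, so V = (-15.63, -5.596). ∠JVN = 122.0° gives VN at 141.7° from the x-axis; with |VN| = 21.8, N = (-32.74, 7.915). VN ⟂ NB, so NB runs at 51.70°; with |NB| = 14.5, B = (-23.75, 19.29). ∠NBL = 49.8° gives BL at -78.50° from the x-axis; with |BL| = 15.8, L = (-20.60, 3.812). BL ⟂ LP, so LP runs at -168.5°; with |LP| = 21.8, P = (-41.96, -0.5344). Then |JP| = |P − J| = 41.97.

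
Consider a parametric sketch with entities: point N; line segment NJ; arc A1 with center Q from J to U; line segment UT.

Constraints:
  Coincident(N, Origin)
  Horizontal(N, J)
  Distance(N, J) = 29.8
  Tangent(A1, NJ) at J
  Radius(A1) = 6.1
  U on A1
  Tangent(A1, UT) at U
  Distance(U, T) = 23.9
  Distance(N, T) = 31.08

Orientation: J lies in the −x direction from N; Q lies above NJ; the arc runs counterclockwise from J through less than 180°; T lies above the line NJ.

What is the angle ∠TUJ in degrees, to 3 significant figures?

145°

Checks: ∠(QJ, JN) = 90.00° ✓; |QU| = 6.100 ✓; ∠(QU, UT) = 90.00° ✓; |UT| = 23.90 ✓; |NT| = 31.08 ✓.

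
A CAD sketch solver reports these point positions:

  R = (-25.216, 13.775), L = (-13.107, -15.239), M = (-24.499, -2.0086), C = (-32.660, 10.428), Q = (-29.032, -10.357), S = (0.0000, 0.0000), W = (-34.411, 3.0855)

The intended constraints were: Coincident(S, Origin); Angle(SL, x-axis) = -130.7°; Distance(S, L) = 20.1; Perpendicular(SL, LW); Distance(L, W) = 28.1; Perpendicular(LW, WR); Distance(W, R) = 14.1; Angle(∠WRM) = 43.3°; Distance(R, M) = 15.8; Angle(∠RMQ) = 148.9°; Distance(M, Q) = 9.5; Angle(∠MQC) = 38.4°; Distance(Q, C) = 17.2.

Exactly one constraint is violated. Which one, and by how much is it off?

Distance(Q, C) = 17.2 — off by 3.90.

S = (0.00, 0.00) ✓; SL at -130.7° ✓; |SL| = 20.10 ✓; ∠(SL, LW) = 90.00° ✓; |LW| = 28.10 ✓; ∠(LW, WR) = 90.00° ✓; |WR| = 14.10 ✓; ∠WRM = 43.30° ✓; |RM| = 15.80 ✓; ∠RMQ = 148.9° ✓; |MQ| = 9.500 ✓; ∠MQC = 38.40° ✓; |QC| = 21.10 ✗.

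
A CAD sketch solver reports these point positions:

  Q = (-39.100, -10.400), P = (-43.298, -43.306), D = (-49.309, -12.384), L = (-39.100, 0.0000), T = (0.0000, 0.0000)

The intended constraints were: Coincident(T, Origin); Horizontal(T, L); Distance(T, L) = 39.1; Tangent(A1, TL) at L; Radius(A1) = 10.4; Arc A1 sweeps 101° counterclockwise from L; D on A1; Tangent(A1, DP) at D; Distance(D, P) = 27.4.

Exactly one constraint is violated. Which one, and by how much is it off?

Distance(D, P) = 27.4 — off by 4.10.

T = (0.00, 0.00) ✓; T.y = 0.00, L.y = 0.00 ✓; |TL| = 39.10 ✓; ∠(QL, LT) = 90.00° ✓; |QL| = 10.40 ✓; bearing(Q→D) − bearing(Q→L) = 101.0° ✓; |QD| = 10.40 ✓; ∠(QD, DP) = 90.00° ✓; |DP| = 31.50 ✗.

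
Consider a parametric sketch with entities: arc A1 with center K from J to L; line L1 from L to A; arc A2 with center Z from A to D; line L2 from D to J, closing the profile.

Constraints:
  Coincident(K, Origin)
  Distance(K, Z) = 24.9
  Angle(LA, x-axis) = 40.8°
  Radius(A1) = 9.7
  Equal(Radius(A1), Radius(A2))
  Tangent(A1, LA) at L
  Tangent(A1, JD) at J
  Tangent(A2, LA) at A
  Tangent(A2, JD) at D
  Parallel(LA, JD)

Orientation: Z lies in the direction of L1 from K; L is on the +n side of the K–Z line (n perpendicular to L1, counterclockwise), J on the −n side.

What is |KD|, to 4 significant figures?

26.72

The slot axis is L1's direction at 40.8°, so u = (cos 40.8°, sin 40.8°) = (0.7570, 0.6534) and n = (−sin 40.8°, cos 40.8°) = (-0.6534, 0.7570). K is at the origin and Z lies 24.9 along u from K, so Z = 24.9·u = (18.85, 16.27). Tangency of A1 to both parallel lines with radius 9.7 puts L and J at K ± 9.7·n: L = (-6.338, 7.343), J = (6.338, -7.343). Equal radii place A and D the same way about Z: A = Z + 9.7·n = (12.51, 23.61), D = Z − 9.7·n = (25.19, 8.927). Then |KD| = |D − K| = 26.72.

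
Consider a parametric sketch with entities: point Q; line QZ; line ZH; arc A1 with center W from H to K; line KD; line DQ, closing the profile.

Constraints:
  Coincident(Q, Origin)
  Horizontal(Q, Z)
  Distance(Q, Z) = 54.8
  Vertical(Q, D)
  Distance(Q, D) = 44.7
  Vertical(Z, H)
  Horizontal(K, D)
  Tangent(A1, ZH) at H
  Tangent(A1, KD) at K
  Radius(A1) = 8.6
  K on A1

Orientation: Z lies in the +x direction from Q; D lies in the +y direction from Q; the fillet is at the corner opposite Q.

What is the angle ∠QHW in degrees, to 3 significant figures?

33.4°

Q is at the origin; Q and Z share the same y with |QZ| = 54.8 and Z on the +x side, so Z = (54.8, 0.00). QD is vertical with |QD| = 44.7 and D on the +y side, so D = (0.00, 44.7). The virtual corner opposite Q is at (54.8, 44.7). Since A1 is tangent to ZH there, WH ⟂ ZH and tangency of A1 to KD means the radius WK is perpendicular to KD, with radius 8.6, so the center W sits 8.6 in from both sides at W = (46.2, 36.1). That places the tangent points at H = (54.8, 36.1) on ZH and K = (46.2, 44.7) on KD. Then cos ∠QHW = HQ·HW / (|HQ||HW|), giving 33.4°.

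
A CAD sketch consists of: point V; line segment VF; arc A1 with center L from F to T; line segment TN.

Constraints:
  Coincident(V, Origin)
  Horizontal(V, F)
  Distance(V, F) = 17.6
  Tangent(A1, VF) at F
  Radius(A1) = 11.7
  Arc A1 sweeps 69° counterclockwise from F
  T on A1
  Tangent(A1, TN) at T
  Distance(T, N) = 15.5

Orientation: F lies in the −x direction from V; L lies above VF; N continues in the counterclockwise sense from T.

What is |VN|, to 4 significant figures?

22.01

V is at the origin; VF is horizontal with |VF| = 17.6 and F on the −x side, so F = (-17.60, 0.000). The tangent condition forces LF to be normal to VF, so L = F + (0, 11.7) = (-17.60, 11.70). On A1, F sits at bearing -90° from L; a 69° counterclockwise sweep puts T at bearing -21°, so T = L + 11.7·(cos -21°, sin -21°) = (-6.677, 7.507). The tangent condition forces LT to be normal to TN, so TN runs along (−sin -21°, cos -21°); with |TN| = 15.5, N = (-1.122, 21.98). Then |VN| = |N − V| = 22.01.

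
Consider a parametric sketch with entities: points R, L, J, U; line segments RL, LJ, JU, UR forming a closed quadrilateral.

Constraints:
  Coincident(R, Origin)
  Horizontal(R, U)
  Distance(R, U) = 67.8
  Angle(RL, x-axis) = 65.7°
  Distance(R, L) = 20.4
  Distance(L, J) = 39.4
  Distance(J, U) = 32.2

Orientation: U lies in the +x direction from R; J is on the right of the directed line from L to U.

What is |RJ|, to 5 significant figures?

37.817

R is at the origin; RU is horizontal with |RU| = 67.8 and U in +x, so U = (67.8, 0). RL runs at 65.7° with |RL| = 20.4, so L = (8.3949, 18.593). J is determined by |LJ| = 39.4 and |JU| = 32.2 together: it lies at the intersection of circle(L, 39.4) and circle(U, 32.2). With |LU| = 62.247, the foot of the radical line on LU is 35.264 from L and the perpendicular offset is √(39.4² − 35.264²) = 17.572. Taking the right-of-LU solution: J = (36.801, -8.7108).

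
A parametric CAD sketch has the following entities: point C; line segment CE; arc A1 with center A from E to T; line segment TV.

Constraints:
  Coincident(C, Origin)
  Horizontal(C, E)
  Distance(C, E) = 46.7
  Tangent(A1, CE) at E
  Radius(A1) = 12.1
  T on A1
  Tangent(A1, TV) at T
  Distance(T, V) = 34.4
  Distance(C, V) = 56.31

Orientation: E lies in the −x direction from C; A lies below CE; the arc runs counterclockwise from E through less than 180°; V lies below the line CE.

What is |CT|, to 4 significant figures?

59.25

Checks: ∠(AE, EC) = 90.00° ✓; |AT| = 12.10 ✓; ∠(AT, TV) = 90.00° ✓; |TV| = 34.40 ✓; |CV| = 56.31 ✓.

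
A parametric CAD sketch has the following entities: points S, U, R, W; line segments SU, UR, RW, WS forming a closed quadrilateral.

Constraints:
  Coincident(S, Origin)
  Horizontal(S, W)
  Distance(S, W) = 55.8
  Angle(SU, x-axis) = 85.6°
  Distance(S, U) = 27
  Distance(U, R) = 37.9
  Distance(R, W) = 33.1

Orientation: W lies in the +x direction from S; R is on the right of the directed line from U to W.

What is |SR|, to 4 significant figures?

23.50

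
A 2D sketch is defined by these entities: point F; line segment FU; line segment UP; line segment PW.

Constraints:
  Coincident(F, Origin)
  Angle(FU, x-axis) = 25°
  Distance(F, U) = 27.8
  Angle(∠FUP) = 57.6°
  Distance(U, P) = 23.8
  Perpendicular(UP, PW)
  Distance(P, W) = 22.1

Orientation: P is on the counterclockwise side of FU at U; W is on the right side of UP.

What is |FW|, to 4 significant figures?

46.43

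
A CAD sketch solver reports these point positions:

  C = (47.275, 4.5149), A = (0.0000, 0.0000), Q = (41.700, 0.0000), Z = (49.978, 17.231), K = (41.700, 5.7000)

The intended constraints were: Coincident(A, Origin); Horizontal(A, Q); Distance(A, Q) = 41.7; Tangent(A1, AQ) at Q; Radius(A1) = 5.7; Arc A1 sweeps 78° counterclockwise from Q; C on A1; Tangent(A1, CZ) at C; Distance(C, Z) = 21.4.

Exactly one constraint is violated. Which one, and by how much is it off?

Distance(C, Z) = 21.4 — off by 8.40.

A = (0.00, 0.00) ✓; A.y = 0.00, Q.y = 0.00 ✓; |AQ| = 41.70 ✓; ∠(KQ, QA) = 90.00° ✓; |KQ| = 5.700 ✓; bearing(K→C) − bearing(K→Q) = 78.00° ✓; |KC| = 5.700 ✓; ∠(KC, CZ) = 90.00° ✓; |CZ| = 13.00 ✗.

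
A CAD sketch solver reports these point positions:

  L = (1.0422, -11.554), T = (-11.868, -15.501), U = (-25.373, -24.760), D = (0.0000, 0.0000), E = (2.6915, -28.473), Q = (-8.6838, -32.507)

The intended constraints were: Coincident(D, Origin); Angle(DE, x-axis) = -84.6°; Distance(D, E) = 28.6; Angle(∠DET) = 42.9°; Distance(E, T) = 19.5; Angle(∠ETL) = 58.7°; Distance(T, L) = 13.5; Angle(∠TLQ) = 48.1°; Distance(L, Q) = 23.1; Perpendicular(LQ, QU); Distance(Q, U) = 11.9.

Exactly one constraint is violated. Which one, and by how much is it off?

Distance(Q, U) = 11.9 — off by 6.50.

D = (0.00, 0.00) ✓; DE at -84.60° ✓; |DE| = 28.60 ✓; ∠DET = 42.90° ✓; |ET| = 19.50 ✓; ∠ETL = 58.70° ✓; |TL| = 13.50 ✓; ∠TLQ = 48.10° ✓; |LQ| = 23.10 ✓; ∠(LQ, QU) = 90.00° ✓; |QU| = 18.40 ✗.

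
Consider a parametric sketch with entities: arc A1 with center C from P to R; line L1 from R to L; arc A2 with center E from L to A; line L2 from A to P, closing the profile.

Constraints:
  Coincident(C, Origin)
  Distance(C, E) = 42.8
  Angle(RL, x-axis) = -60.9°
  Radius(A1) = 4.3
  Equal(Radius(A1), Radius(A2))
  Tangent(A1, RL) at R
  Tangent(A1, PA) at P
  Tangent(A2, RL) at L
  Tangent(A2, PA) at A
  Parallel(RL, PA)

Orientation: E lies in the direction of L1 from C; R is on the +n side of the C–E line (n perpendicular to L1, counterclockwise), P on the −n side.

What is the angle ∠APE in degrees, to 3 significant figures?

5.74°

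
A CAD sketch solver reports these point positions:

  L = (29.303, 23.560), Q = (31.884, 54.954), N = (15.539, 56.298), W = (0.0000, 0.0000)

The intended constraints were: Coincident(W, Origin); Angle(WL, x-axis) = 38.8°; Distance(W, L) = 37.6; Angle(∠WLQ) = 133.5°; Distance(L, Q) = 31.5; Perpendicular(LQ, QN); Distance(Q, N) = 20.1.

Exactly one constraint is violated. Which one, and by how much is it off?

Distance(Q, N) = 20.1 — off by 3.70.

W = (0.00, 0.00) ✓; WL at 38.80° ✓; |WL| = 37.60 ✓; ∠WLQ = 133.5° ✓; |LQ| = 31.50 ✓; ∠(LQ, QN) = 90.00° ✓; |QN| = 16.40 ✗.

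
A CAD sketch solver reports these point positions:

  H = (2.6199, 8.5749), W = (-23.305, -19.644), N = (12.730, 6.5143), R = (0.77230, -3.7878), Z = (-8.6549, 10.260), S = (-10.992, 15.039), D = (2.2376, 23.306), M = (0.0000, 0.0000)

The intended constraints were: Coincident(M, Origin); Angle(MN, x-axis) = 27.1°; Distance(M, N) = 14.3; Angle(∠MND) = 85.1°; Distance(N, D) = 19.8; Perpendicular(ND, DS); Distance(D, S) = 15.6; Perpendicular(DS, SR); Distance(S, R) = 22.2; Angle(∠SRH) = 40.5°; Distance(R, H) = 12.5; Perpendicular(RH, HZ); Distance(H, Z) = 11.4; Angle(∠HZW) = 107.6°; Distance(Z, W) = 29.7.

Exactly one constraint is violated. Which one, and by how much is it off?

Distance(Z, W) = 29.7 — off by 3.60.

M = (0.00, 0.00) ✓; MN at 27.10° ✓; |MN| = 14.30 ✓; ∠MND = 85.10° ✓; |ND| = 19.80 ✓; ∠(ND, DS) = 90.00° ✓; |DS| = 15.60 ✓; ∠(DS, SR) = 90.00° ✓; |SR| = 22.20 ✓; ∠SRH = 40.50° ✓; |RH| = 12.50 ✓; ∠(RH, HZ) = 90.00° ✓; |HZ| = 11.40 ✓; ∠HZW = 107.6° ✓; |ZW| = 33.30 ✗.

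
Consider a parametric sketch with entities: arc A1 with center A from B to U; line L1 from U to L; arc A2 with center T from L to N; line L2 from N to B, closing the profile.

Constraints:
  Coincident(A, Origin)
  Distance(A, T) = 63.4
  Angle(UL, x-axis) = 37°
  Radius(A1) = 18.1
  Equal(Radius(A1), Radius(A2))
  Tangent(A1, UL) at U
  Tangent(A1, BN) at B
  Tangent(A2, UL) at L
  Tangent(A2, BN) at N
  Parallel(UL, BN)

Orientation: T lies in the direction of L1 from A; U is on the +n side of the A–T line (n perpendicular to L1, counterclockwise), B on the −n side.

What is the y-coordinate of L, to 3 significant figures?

52.6

The slot axis is L1's direction at 37.0°, so u = (cos 37.0°, sin 37.0°) = (0.799, 0.602) and n = (−sin 37.0°, cos 37.0°) = (-0.602, 0.799). A is at the origin and T lies 63.4 along u from A, so T = 63.4·u = (50.6, 38.2). Tangency of A1 to both parallel lines with radius 18.1 puts U and B at A ± 18.1·n: U = (-10.9, 14.5), B = (10.9, -14.5). Equal radii place L and N the same way about T: L = T + 18.1·n = (39.7, 52.6), N = T − 18.1·n = (61.5, 23.7). So L.y = 52.6.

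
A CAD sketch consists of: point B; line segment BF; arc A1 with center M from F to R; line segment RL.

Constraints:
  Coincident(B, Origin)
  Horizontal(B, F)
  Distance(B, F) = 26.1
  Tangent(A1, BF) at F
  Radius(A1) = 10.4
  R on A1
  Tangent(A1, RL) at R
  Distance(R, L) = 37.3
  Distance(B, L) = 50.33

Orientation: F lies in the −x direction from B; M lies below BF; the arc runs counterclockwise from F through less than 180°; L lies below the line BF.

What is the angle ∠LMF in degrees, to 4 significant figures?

164.7°

Checks: |MF| = 10.40 ✓; |MR| = 10.40 ✓; ∠(MR, RL) = 90.00° ✓; |RL| = 37.30 ✓; |BL| = 50.33 ✓.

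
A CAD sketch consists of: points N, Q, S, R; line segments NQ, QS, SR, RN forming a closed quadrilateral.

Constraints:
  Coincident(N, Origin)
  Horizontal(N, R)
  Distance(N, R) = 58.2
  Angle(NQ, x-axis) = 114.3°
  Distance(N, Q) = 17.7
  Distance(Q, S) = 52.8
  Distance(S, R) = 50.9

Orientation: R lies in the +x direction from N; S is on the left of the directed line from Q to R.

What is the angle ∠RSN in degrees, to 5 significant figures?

63.798°

Checks: |QS| = 52.80 ✓; |SR| = 50.90 ✓.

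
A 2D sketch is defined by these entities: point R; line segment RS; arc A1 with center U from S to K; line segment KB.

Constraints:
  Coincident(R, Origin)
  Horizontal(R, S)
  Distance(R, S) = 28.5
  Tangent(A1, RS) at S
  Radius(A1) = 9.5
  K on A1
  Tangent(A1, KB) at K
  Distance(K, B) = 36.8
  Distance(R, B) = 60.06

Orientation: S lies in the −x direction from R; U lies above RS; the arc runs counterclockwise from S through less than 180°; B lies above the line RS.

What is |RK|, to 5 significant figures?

24.710

R is at the origin; RS is horizontal with |RS| = 28.5 and S on the −x side, so S = (-28.500, 0.0000). Tangency of A1 to RS means the radius US is perpendicular to RS, so U = S + (0, 9.5) = (-28.500, 9.5000). Since UK ⟂ KB (tangency), |UB| = √(9.5² + 36.8²) = 38.006 regardless of where K sits on A1. So B lies on both circle(R, 60.06) and circle(U, 38.006); the above-RS intersection is B = (-38.375, 46.201). K is the foot of the tangent from B: K = (-20.234, 14.183).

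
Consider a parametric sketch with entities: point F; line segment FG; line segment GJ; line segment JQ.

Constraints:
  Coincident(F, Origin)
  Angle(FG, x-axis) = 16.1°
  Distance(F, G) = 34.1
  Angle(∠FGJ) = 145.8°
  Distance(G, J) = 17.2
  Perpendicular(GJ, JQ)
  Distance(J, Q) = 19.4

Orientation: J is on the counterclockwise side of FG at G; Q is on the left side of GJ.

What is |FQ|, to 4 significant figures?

45.40

F is at the origin; FG runs at 16.1° with length 34.1, so G = 34.1·(cos 16.1°, sin 16.1°) = (32.76, 9.456). ∠FGJ = 145.8°, so GJ runs at 16.1° + (180° − 145.8°) = 50.30° from the x-axis; with |GJ| = 17.2, J = G + 17.2·(cos 50.30°, sin 50.30°) = (43.75, 22.69). GJ ⟂ JQ; with |JQ| = 19.4 on the left of GJ, Q = J + 19.4·(-0.7694, 0.6388) = (28.82, 35.08). Then |FQ| = |Q − F| = 45.40.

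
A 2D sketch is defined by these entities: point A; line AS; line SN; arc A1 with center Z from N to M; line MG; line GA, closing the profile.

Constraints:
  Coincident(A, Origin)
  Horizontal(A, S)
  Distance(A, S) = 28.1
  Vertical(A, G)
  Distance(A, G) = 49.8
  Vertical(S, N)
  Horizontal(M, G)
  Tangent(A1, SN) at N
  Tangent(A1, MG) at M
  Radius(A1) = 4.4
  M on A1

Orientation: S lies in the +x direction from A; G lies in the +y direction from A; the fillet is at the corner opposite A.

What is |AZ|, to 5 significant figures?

51.214

A is at the origin; AS is horizontal with |AS| = 28.1 and S on the +x side, so S = (28.100, 0.0000). A and G share the same x with |AG| = 49.8 and G on the +y side, so G = (0.0000, 49.800). The virtual corner opposite A is at (28.100, 49.800). The tangent condition forces ZN to be normal to SN and A1 meets MG tangentially, so ZM is at right angles to MG, with radius 4.4, so the center Z sits 4.4 in from both sides at Z = (23.700, 45.400). Then |AZ| = |Z − A| = 51.214.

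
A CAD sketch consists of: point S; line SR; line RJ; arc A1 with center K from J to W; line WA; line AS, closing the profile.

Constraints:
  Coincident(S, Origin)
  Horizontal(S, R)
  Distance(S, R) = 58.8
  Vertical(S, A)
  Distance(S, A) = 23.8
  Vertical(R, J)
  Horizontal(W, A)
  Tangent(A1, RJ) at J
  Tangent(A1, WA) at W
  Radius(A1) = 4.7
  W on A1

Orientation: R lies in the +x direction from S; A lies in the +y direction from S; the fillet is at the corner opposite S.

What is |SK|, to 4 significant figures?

57.37

S is at the origin; S and R share the same y with |SR| = 58.8 and R on the +x side, so R = (58.80, 0.000). S and A share the same x with |SA| = 23.8 and A on the +y side, so A = (0.000, 23.80). The virtual corner opposite S is at (58.80, 23.80). The tangent condition forces KJ to be normal to RJ and tangency of A1 to WA means the radius KW is perpendicular to WA, with radius 4.7, so the center K sits 4.7 in from both sides at K = (54.10, 19.10). Then |SK| = |K − S| = 57.37.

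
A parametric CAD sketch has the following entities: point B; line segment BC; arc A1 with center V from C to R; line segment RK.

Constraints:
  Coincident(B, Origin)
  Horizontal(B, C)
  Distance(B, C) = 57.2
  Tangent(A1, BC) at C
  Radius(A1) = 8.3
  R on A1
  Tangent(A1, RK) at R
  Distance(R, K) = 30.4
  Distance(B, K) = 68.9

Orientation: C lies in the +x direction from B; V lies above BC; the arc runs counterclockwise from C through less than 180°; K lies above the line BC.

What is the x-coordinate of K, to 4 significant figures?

56.24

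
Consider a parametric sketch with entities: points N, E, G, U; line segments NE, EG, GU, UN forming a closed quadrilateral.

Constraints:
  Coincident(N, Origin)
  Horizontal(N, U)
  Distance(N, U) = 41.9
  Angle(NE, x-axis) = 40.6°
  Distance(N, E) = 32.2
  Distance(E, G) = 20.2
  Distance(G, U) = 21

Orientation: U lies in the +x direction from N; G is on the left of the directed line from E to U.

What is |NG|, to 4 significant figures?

49.26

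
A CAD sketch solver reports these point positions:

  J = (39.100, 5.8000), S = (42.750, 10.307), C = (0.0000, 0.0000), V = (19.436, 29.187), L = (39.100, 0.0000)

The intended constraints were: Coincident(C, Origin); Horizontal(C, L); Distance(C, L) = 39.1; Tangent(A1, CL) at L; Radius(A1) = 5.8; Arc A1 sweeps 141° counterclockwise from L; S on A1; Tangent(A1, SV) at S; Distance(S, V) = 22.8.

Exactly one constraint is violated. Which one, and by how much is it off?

Distance(S, V) = 22.8 — off by 7.20.

C = (0.00, 0.00) ✓; C.y = 0.00, L.y = 0.00 ✓; |CL| = 39.10 ✓; ∠(JL, LC) = 90.00° ✓; |JL| = 5.800 ✓; bearing(J→S) − bearing(J→L) = 141.0° ✓; |JS| = 5.800 ✓; ∠(JS, SV) = 90.00° ✓; |SV| = 30.00 ✗.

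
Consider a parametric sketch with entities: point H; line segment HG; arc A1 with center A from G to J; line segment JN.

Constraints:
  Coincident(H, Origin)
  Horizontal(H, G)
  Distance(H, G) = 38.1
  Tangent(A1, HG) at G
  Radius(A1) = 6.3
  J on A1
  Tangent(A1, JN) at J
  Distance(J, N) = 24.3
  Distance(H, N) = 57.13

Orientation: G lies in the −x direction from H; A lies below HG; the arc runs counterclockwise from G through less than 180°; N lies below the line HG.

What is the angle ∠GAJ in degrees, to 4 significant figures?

77.82°

Checks: |AJ| = 6.300 ✓; ∠(AJ, JN) = 90.00° ✓; |JN| = 24.30 ✓; |HN| = 57.13 ✓.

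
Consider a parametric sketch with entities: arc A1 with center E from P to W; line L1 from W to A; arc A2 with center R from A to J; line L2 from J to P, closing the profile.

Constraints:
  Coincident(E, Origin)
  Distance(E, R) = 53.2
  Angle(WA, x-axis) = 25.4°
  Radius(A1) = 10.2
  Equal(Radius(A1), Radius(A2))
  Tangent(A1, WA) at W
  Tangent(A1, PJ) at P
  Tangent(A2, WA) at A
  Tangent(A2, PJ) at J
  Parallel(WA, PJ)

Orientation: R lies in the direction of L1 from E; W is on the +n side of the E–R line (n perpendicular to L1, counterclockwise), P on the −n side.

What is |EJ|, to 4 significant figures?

54.17

The slot axis is L1's direction at 25.4°, so u = (cos 25.4°, sin 25.4°) = (0.9033, 0.4289) and n = (−sin 25.4°, cos 25.4°) = (-0.4289, 0.9033). E is at the origin and R lies 53.2 along u from E, so R = 53.2·u = (48.06, 22.82). Tangency of A1 to both parallel lines with radius 10.2 puts W and P at E ± 10.2·n: W = (-4.375, 9.214), P = (4.375, -9.214). Equal radii place A and J the same way about R: A = R + 10.2·n = (43.68, 32.03), J = R − 10.2·n = (52.43, 13.61). Then |EJ| = |J − E| = 54.17.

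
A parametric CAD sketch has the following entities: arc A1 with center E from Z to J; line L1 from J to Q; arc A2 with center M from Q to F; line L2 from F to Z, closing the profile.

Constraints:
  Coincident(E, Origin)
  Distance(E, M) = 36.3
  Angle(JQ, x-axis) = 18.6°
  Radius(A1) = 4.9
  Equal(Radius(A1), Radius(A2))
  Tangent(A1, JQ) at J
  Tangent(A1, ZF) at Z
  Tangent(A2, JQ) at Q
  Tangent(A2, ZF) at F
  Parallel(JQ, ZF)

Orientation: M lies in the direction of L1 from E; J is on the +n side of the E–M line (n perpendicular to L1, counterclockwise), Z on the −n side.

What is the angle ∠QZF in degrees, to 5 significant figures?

15.108°

The slot axis is L1's direction at 18.6°, so u = (cos 18.6°, sin 18.6°) = (0.94777, 0.31896) and n = (−sin 18.6°, cos 18.6°) = (-0.31896, 0.94777). E is at the origin and M lies 36.3 along u from E, so M = 36.3·u = (34.404, 11.578). Tangency of A1 to both parallel lines with radius 4.9 puts J and Z at E ± 4.9·n: J = (-1.5629, 4.6441), Z = (1.5629, -4.6441). Equal radii place Q and F the same way about M: Q = M + 4.9·n = (32.841, 16.222), F = M − 4.9·n = (35.967, 6.9342). Then cos ∠QZF = ZQ·ZF / (|ZQ||ZF|), giving 15.108°.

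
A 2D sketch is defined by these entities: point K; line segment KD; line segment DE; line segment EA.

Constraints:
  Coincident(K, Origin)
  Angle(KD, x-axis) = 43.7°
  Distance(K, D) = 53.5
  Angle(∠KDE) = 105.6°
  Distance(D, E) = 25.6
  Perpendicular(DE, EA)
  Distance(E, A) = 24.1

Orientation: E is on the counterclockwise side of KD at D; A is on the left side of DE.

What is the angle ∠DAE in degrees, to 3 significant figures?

46.7°

K is at the origin; KD runs at 43.7° with length 53.5, so D = 53.5·(cos 43.7°, sin 43.7°) = (38.7, 37.0). ∠KDE = 105.6°, so DE runs at 43.7° + (180° − 105.6°) = 118° from the x-axis; with |DE| = 25.6, E = D + 25.6·(cos 118°, sin 118°) = (26.6, 59.5). The perpendicularity gives EA at right angles to DE; with |EA| = 24.1 on the left of DE, A = E + 24.1·(-0.882, -0.471) = (5.36, 48.2). Then cos ∠DAE = AD·AE / (|AD||AE|), giving 46.7°.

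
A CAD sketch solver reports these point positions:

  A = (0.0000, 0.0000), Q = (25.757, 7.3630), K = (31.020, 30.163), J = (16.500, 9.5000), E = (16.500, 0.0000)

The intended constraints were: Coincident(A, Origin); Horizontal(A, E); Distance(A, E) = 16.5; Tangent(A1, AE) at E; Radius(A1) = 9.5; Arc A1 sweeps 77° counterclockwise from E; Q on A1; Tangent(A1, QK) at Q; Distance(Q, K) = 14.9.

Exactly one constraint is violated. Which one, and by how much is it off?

Distance(Q, K) = 14.9 — off by 8.50.

A = (0.00, 0.00) ✓; A.y = 0.00, E.y = 0.00 ✓; |AE| = 16.50 ✓; ∠(JE, EA) = 90.00° ✓; |JE| = 9.500 ✓; bearing(J→Q) − bearing(J→E) = 77.00° ✓; |JQ| = 9.500 ✓; ∠(JQ, QK) = 90.00° ✓; |QK| = 23.40 ✗.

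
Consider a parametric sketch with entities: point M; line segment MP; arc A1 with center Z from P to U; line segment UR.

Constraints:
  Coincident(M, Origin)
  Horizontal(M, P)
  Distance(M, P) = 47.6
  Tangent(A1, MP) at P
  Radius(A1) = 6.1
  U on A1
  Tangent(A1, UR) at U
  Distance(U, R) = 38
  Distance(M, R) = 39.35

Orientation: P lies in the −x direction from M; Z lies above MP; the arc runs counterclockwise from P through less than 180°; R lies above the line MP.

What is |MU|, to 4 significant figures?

42.71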